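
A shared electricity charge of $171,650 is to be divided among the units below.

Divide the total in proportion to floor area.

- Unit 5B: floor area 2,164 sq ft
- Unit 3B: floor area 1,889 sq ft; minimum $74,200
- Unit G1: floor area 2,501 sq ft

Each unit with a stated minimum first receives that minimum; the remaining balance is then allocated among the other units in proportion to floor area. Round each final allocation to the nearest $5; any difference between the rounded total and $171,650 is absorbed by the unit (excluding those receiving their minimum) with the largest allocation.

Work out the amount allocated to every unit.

Unit 5B: $45,205 | Unit 3B: $74,200 | Unit G1: $52,245

Fund the minimums — Unit 3B $74,200. Remaining pool $97,450.
Remaining pool split over remaining floor area 4,665: Unit 5B 45,205.10 → $45,205; Unit G1 52,244.90 → $52,245.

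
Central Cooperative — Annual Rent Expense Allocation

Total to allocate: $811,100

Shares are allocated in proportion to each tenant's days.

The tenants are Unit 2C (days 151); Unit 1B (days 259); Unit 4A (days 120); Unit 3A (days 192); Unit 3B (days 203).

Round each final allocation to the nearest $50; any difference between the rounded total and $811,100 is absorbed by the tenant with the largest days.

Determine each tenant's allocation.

Unit 2C: $132,400; Unit 1B: $227,150; Unit 4A: $105,200; Unit 3A: $168,350; Unit 3B: $178,000

Total days = 925.
Raw shares: Unit 2C 151/925 × $811,100 = 132,406.59; Unit 1B 259/925 × $811,100 = 227,108.00; Unit 4A 120/925 × $811,100 = 105,223.78; Unit 3A 192/925 × $811,100 = 168,358.05; Unit 3B 203/925 × $811,100 = 178,003.57.
After rounding ($50): Unit 2C $132,400; Unit 1B $227,100; Unit 4A $105,200; Unit 3A $168,350; Unit 3B $178,000. Sum = $811,050.
Difference $811,100 − $811,050 = +$50 applied to largest days (Unit 1B): Unit 1B becomes $227,150.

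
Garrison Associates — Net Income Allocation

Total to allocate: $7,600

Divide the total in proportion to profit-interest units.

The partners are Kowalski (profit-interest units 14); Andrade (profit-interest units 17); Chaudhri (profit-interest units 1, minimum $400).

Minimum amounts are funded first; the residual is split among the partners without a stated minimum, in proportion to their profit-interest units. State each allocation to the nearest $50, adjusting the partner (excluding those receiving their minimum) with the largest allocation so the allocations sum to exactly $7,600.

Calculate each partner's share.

Kowalski: $3,250 · Andrade: $3,950 · Chaudhri: $400

Fund the minimums — Chaudhri $400. Residual $7,200.
Residual split over remaining profit-interest units 31: Kowalski 3,251.61 → $3,250; Andrade 3,948.39 → $3,950.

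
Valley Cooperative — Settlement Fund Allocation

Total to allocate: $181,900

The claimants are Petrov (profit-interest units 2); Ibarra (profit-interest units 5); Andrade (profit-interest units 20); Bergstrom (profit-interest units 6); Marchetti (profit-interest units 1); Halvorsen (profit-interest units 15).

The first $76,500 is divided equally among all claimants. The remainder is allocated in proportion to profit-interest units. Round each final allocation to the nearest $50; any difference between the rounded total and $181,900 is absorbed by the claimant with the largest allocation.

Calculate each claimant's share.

$76,500 shared equally gives $12,750 per claimant.
Remainder $105,400 by profit-interest units (total 49): Petrov 4,302.04 → $4,300; Ibarra 10,755.10 → $10,750; Andrade 43,020.41 → $43,000; Bergstrom 12,906.12 → $12,900; Marchetti 2,151.02 → $2,150; Halvorsen 32,265.31 → $32,250.
Rounding difference +$50 on remainder applied to Andrade.
Totals: Petrov $12,750 + $4,300 = $17,050; Ibarra $12,750 + $10,750 = $23,500; Andrade $12,750 + $43,050 = $55,800; Bergstrom $12,750 + $12,900 = $25,650; Marchetti $12,750 + $2,150 = $14,900; Halvorsen $12,750 + $32,250 = $45,000.

Petrov: $17,050 · Ibarra: $23,500 · Andrade: $55,800 · Bergstrom: $25,650 · Marchetti: $14,900 · Halvorsen: $45,000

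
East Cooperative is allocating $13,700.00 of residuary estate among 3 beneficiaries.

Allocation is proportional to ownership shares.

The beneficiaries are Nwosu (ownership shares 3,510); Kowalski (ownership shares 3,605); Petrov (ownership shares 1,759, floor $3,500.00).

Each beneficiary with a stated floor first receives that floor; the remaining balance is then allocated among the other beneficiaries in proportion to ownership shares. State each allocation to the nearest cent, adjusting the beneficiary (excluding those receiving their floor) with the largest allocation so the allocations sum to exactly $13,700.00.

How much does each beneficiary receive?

Nwosu: $5,031.90; Kowalski: $5,168.10; Petrov: $3,500.00

Minimums first: Petrov $3,500.00. Residual $10,200.00.
Residual split over remaining ownership shares 7,115: Nwosu 5,031.9044 → $5,031.90; Kowalski 5,168.0956 → $5,168.10.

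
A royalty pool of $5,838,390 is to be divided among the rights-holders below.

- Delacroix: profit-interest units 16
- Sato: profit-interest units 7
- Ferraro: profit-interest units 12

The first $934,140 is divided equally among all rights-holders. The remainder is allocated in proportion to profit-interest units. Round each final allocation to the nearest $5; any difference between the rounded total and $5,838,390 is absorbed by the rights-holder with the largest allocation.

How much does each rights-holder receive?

First tranche $934,140 split equally: $311,380 each.
Remainder $4,904,250 by profit-interest units (total 35): Delacroix 2,241,942.86 → $2,241,945; Sato 980,850.00 → $980,850; Ferraro 1,681,457.14 → $1,681,455.
Totals: Delacroix $311,380 + $2,241,945 = $2,553,325; Sato $311,380 + $980,850 = $1,292,230; Ferraro $311,380 + $1,681,455 = $1,992,835.

Delacroix: $2,553,325 | Sato: $1,292,230 | Ferraro: $1,992,835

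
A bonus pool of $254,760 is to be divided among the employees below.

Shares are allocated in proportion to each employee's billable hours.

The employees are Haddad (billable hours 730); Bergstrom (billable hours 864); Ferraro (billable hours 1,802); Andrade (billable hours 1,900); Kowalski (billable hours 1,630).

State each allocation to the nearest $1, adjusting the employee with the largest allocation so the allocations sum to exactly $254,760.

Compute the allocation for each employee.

Haddad: $26,852 · Bergstrom: $31,781 · Ferraro: $66,283 · Andrade: $69,887 · Kowalski: $59,957

Billable hours total: 6,926.
Raw shares: Haddad 730/6,926 × $254,760 = 26,851.69; Bergstrom 864/6,926 × $254,760 = 31,780.63; Ferraro 1,802/6,926 × $254,760 = 66,283.21; Andrade 1,900/6,926 × $254,760 = 69,887.96; Kowalski 1,630/6,926 × $254,760 = 59,956.51.
At nearest $1: Haddad $26,852; Bergstrom $31,781; Ferraro $66,283; Andrade $69,888; Kowalski $59,957. Sum = $254,761.
Difference $254,760 − $254,761 = −$1 applied to largest allocation (Andrade): Andrade becomes $69,887.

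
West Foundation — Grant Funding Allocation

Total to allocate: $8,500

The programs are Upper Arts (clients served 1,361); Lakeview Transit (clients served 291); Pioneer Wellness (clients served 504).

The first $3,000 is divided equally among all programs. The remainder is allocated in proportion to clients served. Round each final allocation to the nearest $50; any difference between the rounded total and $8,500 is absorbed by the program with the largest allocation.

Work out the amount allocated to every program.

First tranche $3,000 split equally: $1,000 each.
Remainder $5,500 by clients served (total 2,156): Upper Arts 3,471.94 → $3,450; Lakeview Transit 742.35 → $750; Pioneer Wellness 1,285.71 → $1,300.
Totals: Upper Arts $1,000 + $3,450 = $4,450; Lakeview Transit $1,000 + $750 = $1,750; Pioneer Wellness $1,000 + $1,300 = $2,300.

Upper Arts: $4,450 · Lakeview Transit: $1,750 · Pioneer Wellness: $2,300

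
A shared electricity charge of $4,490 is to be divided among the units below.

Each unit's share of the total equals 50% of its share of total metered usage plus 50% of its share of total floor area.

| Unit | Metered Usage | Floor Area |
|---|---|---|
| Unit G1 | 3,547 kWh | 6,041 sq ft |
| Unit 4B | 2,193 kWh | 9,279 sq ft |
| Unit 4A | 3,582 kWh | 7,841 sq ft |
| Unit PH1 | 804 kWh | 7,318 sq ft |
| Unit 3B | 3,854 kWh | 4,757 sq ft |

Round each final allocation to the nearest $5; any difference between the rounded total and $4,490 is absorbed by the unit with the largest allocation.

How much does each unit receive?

Unit G1: $955 | Unit 4B: $945 | Unit 4A: $1,075 | Unit PH1: $595 | Unit 3B: $920

Metered usage total 13,980; floor area total 35,236.
Combined weights (50% metered usage + 50% floor area): Unit G1 0.2126; Unit 4B 0.2101; Unit 4A 0.2394; Unit PH1 0.1326; Unit 3B 0.2053.
Proportional shares: Unit G1 954.49; Unit 4B 943.36; Unit 4A 1,074.80; Unit PH1 595.37; Unit 3B 921.98.
Rounded to nearest $5: Unit G1 $955; Unit 4B $945; Unit 4A $1,075; Unit PH1 $595; Unit 3B $920. Sum = $4,490.
No rounding difference to absorb.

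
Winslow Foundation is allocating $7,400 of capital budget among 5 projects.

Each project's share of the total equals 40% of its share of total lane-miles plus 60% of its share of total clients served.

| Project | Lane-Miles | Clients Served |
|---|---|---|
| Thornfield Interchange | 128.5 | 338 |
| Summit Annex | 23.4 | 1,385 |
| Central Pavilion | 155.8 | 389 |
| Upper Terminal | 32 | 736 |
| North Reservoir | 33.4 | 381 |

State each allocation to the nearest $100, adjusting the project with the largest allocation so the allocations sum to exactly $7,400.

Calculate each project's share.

Totals — lane-miles 373.1, clients served 3,229.
Blended shares (40% lane-miles + 60% clients served): Thornfield Interchange 0.2006; Summit Annex 0.2824; Central Pavilion 0.2393; Upper Terminal 0.1711; North Reservoir 0.1066.
Proportional shares: Thornfield Interchange 1,484.22; Summit Annex 2,090.07; Central Pavilion 1,770.93; Upper Terminal 1,265.90; North Reservoir 788.87.
At nearest $100: Thornfield Interchange $1,500; Summit Annex $2,100; Central Pavilion $1,800; Upper Terminal $1,300; North Reservoir $800. Sum = $7,500.
Difference $7,400 − $7,500 = −$100 applied to largest allocation (Summit Annex): Summit Annex becomes $2,000.

Thornfield Interchange: $1,500; Summit Annex: $2,000; Central Pavilion: $1,800; Upper Terminal: $1,300; North Reservoir: $800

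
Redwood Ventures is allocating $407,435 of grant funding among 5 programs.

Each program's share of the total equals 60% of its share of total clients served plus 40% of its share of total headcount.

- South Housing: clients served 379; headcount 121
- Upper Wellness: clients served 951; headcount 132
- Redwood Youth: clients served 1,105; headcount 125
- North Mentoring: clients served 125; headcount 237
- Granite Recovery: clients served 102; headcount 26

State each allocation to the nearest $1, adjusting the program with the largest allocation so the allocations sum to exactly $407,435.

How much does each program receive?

South Housing: $65,569; Upper Wellness: $120,895; Redwood Youth: $133,257; North Mentoring: $71,736; Granite Recovery: $15,978

Totals — clients served 2,662, headcount 641.
Composite weights (60% clients served + 40% headcount): South Housing 0.1609; Upper Wellness 0.2967; Redwood Youth 0.3271; North Mentoring 0.1761; Granite Recovery 0.0392.
Proportional shares: South Housing 65,569.13; Upper Wellness 120,894.69; Redwood Youth 133,257.31; North Mentoring 71,736.36; Granite Recovery 15,977.52.
At nearest $1: South Housing $65,569; Upper Wellness $120,895; Redwood Youth $133,257; North Mentoring $71,736; Granite Recovery $15,978. Sum = $407,435.
Rounded total matches; no reconciliation needed.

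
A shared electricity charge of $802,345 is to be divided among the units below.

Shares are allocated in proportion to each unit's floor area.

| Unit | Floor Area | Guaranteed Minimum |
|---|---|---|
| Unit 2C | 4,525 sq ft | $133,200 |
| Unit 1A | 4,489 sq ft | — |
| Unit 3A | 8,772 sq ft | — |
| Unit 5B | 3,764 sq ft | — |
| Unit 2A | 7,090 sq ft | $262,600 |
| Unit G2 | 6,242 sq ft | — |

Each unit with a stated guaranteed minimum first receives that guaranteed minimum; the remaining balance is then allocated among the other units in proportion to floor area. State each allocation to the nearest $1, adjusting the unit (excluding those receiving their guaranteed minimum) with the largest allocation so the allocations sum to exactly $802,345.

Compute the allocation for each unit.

Minimums first: Unit 2C $133,200; Unit 2A $262,600. Remaining pool $406,545.
Remaining pool split over remaining floor area 23,267: Unit 1A 78,436.43 → $78,436; Unit 3A 153,273.42 → $153,273; Unit 5B 65,768.49 → $65,768; Unit G2 109,066.66 → $109,067.
Rounding difference +$1 applied to Unit 3A → $153,274.

Unit 2C: $133,200; Unit 1A: $78,436; Unit 3A: $153,274; Unit 5B: $65,768; Unit 2A: $262,600; Unit G2: $109,067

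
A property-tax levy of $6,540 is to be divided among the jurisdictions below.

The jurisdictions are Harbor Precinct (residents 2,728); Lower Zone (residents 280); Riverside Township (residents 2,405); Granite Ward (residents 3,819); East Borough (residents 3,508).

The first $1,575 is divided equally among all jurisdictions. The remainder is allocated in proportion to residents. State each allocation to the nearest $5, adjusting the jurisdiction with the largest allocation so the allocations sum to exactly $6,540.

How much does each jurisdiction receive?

Equal tier: $1,575 ÷ 5 = $315 apiece.
Remainder $4,965 by residents (total 12,740): Harbor Precinct 1,063.15 → $1,065; Lower Zone 109.12 → $110; Riverside Township 937.27 → $935; Granite Ward 1,488.33 → $1,490; East Borough 1,367.13 → $1,365.
Totals: Harbor Precinct $315 + $1,065 = $1,380; Lower Zone $315 + $110 = $425; Riverside Township $315 + $935 = $1,250; Granite Ward $315 + $1,490 = $1,805; East Borough $315 + $1,365 = $1,680.

Harbor Precinct: $1,380 · Lower Zone: $425 · Riverside Township: $1,250 · Granite Ward: $1,805 · East Borough: $1,680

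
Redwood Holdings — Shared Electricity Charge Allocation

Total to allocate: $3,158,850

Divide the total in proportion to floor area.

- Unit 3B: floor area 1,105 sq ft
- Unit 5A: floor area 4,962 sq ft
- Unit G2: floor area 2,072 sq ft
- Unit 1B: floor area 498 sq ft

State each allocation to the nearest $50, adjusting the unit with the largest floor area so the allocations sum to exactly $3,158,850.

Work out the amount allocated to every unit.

Total floor area = 8,637.
Pro-rata amounts: Unit 3B 1,105/8,637 × $3,158,850 = 404,136.77; Unit 5A 4,962/8,637 × $3,158,850 = 1,814,775.23; Unit G2 2,072/8,637 × $3,158,850 = 757,802.15; Unit 1B 498/8,637 × $3,158,850 = 182,135.85.
At nearest $50: Unit 3B $404,150; Unit 5A $1,814,800; Unit G2 $757,800; Unit 1B $182,150. Sum = $3,158,900.
Difference $3,158,850 − $3,158,900 = −$50 applied to largest floor area (Unit 5A): Unit 5A becomes $1,814,750.

Unit 3B: $404,150 · Unit 5A: $1,814,750 · Unit G2: $757,800 · Unit 1B: $182,150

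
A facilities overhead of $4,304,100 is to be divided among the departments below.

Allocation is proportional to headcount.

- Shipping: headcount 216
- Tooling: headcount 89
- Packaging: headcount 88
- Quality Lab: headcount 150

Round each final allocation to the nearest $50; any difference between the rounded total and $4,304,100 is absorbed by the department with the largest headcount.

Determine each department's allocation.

Shipping: $1,712,100 | Tooling: $705,450 | Packaging: $697,550 | Quality Lab: $1,189,000

Combined headcount = 543.
Pro-rata amounts: Shipping 216/543 × $4,304,100 = 1,712,128.18; Tooling 89/543 × $4,304,100 = 705,460.22; Packaging 88/543 × $4,304,100 = 697,533.70; Quality Lab 150/543 × $4,304,100 = 1,188,977.90.
After rounding ($50): Shipping $1,712,150; Tooling $705,450; Packaging $697,550; Quality Lab $1,189,000. Sum = $4,304,150.
Difference $4,304,100 − $4,304,150 = −$50 applied to largest headcount (Shipping): Shipping becomes $1,712,100.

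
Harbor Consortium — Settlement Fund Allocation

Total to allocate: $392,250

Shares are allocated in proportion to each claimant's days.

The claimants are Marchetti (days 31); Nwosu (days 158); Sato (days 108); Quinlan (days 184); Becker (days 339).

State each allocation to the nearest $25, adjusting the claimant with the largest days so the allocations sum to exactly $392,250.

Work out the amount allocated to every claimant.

Marchetti: $14,825 · Nwosu: $75,575 · Sato: $51,650 · Quinlan: $88,025 · Becker: $162,175

Combined days = 820.
Proportional shares: Marchetti 31/820 × $392,250 = 14,828.96; Nwosu 158/820 × $392,250 = 75,579.88; Sato 108/820 × $392,250 = 51,662.20; Quinlan 184/820 × $392,250 = 88,017.07; Becker 339/820 × $392,250 = 162,161.89.
Rounded to nearest $25: Marchetti $14,825; Nwosu $75,575; Sato $51,650; Quinlan $88,025; Becker $162,150. Sum = $392,225.
Difference $392,250 − $392,225 = +$25 applied to largest days (Becker): Becker becomes $162,175.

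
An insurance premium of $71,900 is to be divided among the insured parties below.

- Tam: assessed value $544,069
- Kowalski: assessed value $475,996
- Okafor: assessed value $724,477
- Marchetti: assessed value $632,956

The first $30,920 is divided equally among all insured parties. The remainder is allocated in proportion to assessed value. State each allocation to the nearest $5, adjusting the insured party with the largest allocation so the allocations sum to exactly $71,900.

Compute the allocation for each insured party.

Equal tier: $30,920 ÷ 4 = $7,730 apiece.
Remainder $40,980 by assessed value (total 2,377,498): Tam 9,377.90 → $9,380; Kowalski 8,204.56 → $8,205; Okafor 12,487.53 → $12,490; Marchetti 10,910.01 → $10,910.
Rounding difference −$5 on remainder applied to Okafor.
Totals: Tam $7,730 + $9,380 = $17,110; Kowalski $7,730 + $8,205 = $15,935; Okafor $7,730 + $12,485 = $20,215; Marchetti $7,730 + $10,910 = $18,640.

Tam: $17,110 | Kowalski: $15,935 | Okafor: $20,215 | Marchetti: $18,640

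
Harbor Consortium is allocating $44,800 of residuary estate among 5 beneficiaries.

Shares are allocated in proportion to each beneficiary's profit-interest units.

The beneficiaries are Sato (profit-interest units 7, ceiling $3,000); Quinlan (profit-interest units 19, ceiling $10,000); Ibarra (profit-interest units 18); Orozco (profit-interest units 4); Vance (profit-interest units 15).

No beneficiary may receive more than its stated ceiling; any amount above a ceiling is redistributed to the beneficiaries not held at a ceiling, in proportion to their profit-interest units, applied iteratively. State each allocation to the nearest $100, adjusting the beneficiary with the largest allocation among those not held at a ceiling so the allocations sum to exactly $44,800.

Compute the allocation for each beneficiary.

Sato: $3,000; Quinlan: $10,000; Ibarra: $15,500; Orozco: $3,400; Vance: $12,900

Combined profit-interest units = 63.
Unconstrained shares: Sato 4,977.78; Quinlan 13,511.11; Ibarra 12,800.00; Orozco 2,844.44; Vance 10,666.67.
Held at cap: Sato ($3,000), Quinlan ($10,000); remaining pool $31,800 reallocated over remaining profit-interest units 37.
Remaining shares: Ibarra 15,470.27 → $15,500; Orozco 3,437.84 → $3,400; Vance 12,891.89 → $12,900.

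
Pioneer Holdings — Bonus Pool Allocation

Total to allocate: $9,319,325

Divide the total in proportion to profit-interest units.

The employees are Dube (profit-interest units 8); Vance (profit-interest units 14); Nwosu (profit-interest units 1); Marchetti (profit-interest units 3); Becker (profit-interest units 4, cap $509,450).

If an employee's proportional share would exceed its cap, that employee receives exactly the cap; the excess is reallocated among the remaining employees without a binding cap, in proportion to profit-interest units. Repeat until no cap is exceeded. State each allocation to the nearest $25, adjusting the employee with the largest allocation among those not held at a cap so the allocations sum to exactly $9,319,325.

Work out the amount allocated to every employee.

Dube: $2,710,725 | Vance: $4,743,775 | Nwosu: $338,850 | Marchetti: $1,016,525 | Becker: $509,450

Profit-interest units total: 30.
Pro-rata shares before constraints: Dube 2,485,153.33; Vance 4,349,018.33; Nwosu 310,644.17; Marchetti 931,932.50; Becker 1,242,576.67.
Cap binds for Becker ($509,450); remaining pool $8,809,875 reallocated over remaining profit-interest units 26.
Remaining shares: Dube 2,710,730.77 → $2,710,725; Vance 4,743,778.85 → $4,743,775; Nwosu 338,841.35 → $338,850; Marchetti 1,016,524.04 → $1,016,525.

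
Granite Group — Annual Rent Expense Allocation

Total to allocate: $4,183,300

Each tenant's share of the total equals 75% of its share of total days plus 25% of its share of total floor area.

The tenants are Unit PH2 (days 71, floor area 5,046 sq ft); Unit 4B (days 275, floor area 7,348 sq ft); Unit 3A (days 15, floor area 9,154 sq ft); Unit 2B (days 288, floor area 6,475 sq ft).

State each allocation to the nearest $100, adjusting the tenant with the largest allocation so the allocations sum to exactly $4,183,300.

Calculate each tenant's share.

Days total 649; floor area total 28,023.
Composite weights (75% days + 25% floor area): Unit PH2 0.1271; Unit 4B 0.3833; Unit 3A 0.0990; Unit 2B 0.3906.
Raw shares: Unit PH2 531,554.78; Unit 4B 1,603,667.66; Unit 3A 414,144.28; Unit 2B 1,633,933.28.
After rounding ($100): Unit PH2 $531,600; Unit 4B $1,603,700; Unit 3A $414,100; Unit 2B $1,633,900. Sum = $4,183,300.
Sum already equals the total — no adjustment.

Unit PH2: $531,600; Unit 4B: $1,603,700; Unit 3A: $414,100; Unit 2B: $1,633,900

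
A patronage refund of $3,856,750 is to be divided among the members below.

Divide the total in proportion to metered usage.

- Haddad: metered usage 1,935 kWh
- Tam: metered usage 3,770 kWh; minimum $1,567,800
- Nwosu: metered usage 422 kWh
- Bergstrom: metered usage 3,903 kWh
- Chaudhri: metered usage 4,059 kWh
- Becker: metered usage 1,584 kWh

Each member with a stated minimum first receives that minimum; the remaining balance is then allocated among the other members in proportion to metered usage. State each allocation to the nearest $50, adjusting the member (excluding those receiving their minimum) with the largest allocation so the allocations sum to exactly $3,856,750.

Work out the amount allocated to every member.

Fund the minimums — Tam $1,567,800. Balance $2,288,950.
Balance split over remaining metered usage 11,903: Haddad 372,101.00 → $372,100; Nwosu 81,150.71 → $81,150; Bergstrom 750,547.92 → $750,550; Chaudhri 780,546.76 → $780,550; Becker 304,603.61 → $304,600.

Haddad: $372,100 · Tam: $1,567,800 · Nwosu: $81,150 · Bergstrom: $750,550 · Chaudhri: $780,550 · Becker: $304,600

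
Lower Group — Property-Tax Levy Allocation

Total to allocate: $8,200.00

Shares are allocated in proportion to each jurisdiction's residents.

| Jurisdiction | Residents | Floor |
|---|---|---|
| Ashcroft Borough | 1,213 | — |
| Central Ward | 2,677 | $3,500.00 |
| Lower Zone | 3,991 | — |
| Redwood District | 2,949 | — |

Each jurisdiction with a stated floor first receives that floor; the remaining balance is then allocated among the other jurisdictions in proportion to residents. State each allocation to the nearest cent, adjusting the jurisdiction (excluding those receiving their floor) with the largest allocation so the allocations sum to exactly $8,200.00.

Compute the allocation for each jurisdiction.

Ashcroft Borough: $699.26; Central Ward: $3,500.00; Lower Zone: $2,300.72; Redwood District: $1,700.02

Minimums first: Central Ward $3,500.00. Balance $4,700.00.
Balance split over remaining residents 8,153: Ashcroft Borough 699.2641 → $699.26; Lower Zone 2,300.7114 → $2,300.71; Redwood District 1,700.0245 → $1,700.02.
Rounding difference +$0.01 applied to Lower Zone → $2,300.72.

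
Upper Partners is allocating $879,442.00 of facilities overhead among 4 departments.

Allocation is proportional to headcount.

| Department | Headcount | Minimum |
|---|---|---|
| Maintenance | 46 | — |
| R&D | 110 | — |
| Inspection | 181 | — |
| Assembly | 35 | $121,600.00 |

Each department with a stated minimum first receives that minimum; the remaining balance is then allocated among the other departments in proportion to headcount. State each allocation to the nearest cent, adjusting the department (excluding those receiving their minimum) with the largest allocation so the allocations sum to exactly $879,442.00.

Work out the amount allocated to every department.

Fund the minimums — Assembly $121,600.00. Remaining pool $757,842.00.
Remaining pool split over remaining headcount 337: Maintenance 103,444.3086 → $103,444.31; R&D 247,366.8249 → $247,366.82; Inspection 407,030.8665 → $407,030.87.

Maintenance: $103,444.31 | R&D: $247,366.82 | Inspection: $407,030.87 | Assembly: $121,600.00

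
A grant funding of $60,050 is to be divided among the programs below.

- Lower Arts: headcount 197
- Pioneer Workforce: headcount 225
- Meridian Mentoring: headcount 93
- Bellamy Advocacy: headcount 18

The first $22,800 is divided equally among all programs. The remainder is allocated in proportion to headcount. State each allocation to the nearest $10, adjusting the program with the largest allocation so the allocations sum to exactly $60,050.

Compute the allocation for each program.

Lower Arts: $19,470 · Pioneer Workforce: $21,420 · Meridian Mentoring: $12,200 · Bellamy Advocacy: $6,960

First tranche $22,800 split equally: $5,700 each.
Remainder $37,250 by headcount (total 533): Lower Arts 13,767.82 → $13,770; Pioneer Workforce 15,724.67 → $15,720; Meridian Mentoring 6,499.53 → $6,500; Bellamy Advocacy 1,257.97 → $1,260.
Totals: Lower Arts $5,700 + $13,770 = $19,470; Pioneer Workforce $5,700 + $15,720 = $21,420; Meridian Mentoring $5,700 + $6,500 = $12,200; Bellamy Advocacy $5,700 + $1,260 = $6,960.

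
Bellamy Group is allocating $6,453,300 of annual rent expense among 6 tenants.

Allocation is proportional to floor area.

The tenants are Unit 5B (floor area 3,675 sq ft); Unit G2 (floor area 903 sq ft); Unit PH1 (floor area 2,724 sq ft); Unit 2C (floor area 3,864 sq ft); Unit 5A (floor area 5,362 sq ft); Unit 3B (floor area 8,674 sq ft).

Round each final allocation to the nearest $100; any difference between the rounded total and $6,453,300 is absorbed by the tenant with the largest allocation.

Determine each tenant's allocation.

Unit 5B: $941,000; Unit G2: $231,200; Unit PH1: $697,500; Unit 2C: $989,400; Unit 5A: $1,373,000; Unit 3B: $2,221,200

Floor area total: 25,202.
Unrounded shares: Unit 5B 3,675/25,202 × $6,453,300 = 941,031.56; Unit G2 903/25,202 × $6,453,300 = 231,224.90; Unit PH1 2,724/25,202 × $6,453,300 = 697,515.64; Unit 2C 3,864/25,202 × $6,453,300 = 989,427.47; Unit 5A 5,362/25,202 × $6,453,300 = 1,373,009.86; Unit 3B 8,674/25,202 × $6,453,300 = 2,221,090.56.
At nearest $100: Unit 5B $941,000; Unit G2 $231,200; Unit PH1 $697,500; Unit 2C $989,400; Unit 5A $1,373,000; Unit 3B $2,221,100. Sum = $6,453,200.
Difference $6,453,300 − $6,453,200 = +$100 applied to largest allocation (Unit 3B): Unit 3B becomes $2,221,200.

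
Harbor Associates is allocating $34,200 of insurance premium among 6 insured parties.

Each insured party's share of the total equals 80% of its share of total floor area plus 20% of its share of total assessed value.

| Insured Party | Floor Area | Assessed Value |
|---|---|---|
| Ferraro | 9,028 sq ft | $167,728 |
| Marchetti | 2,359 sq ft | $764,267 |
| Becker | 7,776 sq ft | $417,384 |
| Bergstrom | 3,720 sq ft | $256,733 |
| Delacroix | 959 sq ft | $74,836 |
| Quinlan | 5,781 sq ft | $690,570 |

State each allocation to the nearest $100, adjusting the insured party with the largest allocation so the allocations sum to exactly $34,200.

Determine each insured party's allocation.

Ferraro: $8,800 | Marchetti: $4,400 | Becker: $8,400 | Bergstrom: $4,200 | Delacroix: $1,100 | Quinlan: $7,300

Totals — floor area 29,623, assessed value 2,371,518.
Combined weights (80% floor area + 20% assessed value): Ferraro 0.2580; Marchetti 0.1282; Becker 0.2452; Bergstrom 0.1221; Delacroix 0.0322; Quinlan 0.2144.
Pro-rata amounts: Ferraro 8,822.09; Marchetti 4,383.11; Becker 8,385.80; Bergstrom 4,176.29; Delacroix 1,101.58; Quinlan 7,331.13.
Rounded to nearest $100: Ferraro $8,800; Marchetti $4,400; Becker $8,400; Bergstrom $4,200; Delacroix $1,100; Quinlan $7,300. Sum = $34,200.
Rounded total matches; no reconciliation needed.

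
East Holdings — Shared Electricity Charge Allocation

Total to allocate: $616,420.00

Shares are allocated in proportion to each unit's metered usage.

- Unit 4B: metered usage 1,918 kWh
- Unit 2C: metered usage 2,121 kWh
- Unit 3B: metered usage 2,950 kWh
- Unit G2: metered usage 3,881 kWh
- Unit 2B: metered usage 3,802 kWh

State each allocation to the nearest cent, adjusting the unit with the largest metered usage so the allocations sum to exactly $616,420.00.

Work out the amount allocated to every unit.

Total metered usage = 1,918 + 2,121 + 2,950 + 3,881 + 3,802 = 14,672.
Unrounded shares: Unit 4B 80,581.6221; Unit 2C 89,110.3340; Unit 3B 123,939.4084; Unit G2 163,053.8454; Unit 2B 159,734.7901.
Rounded to nearest cent: Unit 4B $80,581.62; Unit 2C $89,110.33; Unit 3B $123,939.41; Unit G2 $163,053.85; Unit 2B $159,734.79. Sum = $616,420.00.
No rounding difference to absorb.

Unit 4B: $80,581.62 · Unit 2C: $89,110.33 · Unit 3B: $123,939.41 · Unit G2: $163,053.85 · Unit 2B: $159,734.79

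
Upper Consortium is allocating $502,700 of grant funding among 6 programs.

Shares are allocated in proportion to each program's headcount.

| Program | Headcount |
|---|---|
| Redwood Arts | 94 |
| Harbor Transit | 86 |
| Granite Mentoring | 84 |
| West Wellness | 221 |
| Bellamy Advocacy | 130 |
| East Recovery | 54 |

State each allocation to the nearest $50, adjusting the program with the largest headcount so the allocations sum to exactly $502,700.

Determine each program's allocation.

Sum of headcount: 94 + 86 + 84 + 221 + 130 + 54 = 669.
Proportional shares: Redwood Arts 70,633.48; Harbor Transit 64,622.12; Granite Mentoring 63,119.28; West Wellness 166,063.83; Bellamy Advocacy 97,684.60; East Recovery 40,576.68.
Rounded to nearest $50: Redwood Arts $70,650; Harbor Transit $64,600; Granite Mentoring $63,100; West Wellness $166,050; Bellamy Advocacy $97,700; East Recovery $40,600. Sum = $502,700.
No rounding difference to absorb.

Redwood Arts: $70,650; Harbor Transit: $64,600; Granite Mentoring: $63,100; West Wellness: $166,050; Bellamy Advocacy: $97,700; East Recovery: $40,600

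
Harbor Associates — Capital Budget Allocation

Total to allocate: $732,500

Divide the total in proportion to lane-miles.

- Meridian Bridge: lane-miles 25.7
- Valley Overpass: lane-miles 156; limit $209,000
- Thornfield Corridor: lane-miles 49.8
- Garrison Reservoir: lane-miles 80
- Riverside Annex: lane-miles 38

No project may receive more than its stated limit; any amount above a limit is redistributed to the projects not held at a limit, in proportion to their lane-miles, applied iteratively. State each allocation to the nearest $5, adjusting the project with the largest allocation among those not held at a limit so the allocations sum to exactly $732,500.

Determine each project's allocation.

Meridian Bridge: $69,530 · Valley Overpass: $209,000 · Thornfield Corridor: $134,730 · Garrison Reservoir: $216,435 · Riverside Annex: $102,805

Total lane-miles = 349.5.
Unconstrained shares: Meridian Bridge 53,863.38; Valley Overpass 326,952.79; Thornfield Corridor 104,373.39; Garrison Reservoir 167,668.10; Riverside Annex 79,642.35.
Cap binds for Valley Overpass ($209,000); residual $523,500 reallocated over remaining lane-miles 193.5.
Remaining shares: Meridian Bridge 69,529.46 → $69,530; Thornfield Corridor 134,730.23 → $134,730; Garrison Reservoir 216,434.11 → $216,435; Riverside Annex 102,806.20 → $102,805.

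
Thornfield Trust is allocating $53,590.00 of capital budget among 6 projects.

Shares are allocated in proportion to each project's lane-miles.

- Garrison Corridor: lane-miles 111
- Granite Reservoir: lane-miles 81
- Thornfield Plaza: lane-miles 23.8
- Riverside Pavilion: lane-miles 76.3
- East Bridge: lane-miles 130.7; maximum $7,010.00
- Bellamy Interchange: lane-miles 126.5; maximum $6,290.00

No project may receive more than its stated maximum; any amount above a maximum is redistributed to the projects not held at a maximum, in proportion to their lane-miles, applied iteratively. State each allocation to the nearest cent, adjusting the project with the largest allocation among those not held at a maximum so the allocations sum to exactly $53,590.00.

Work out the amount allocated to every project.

Lane-miles total: 549.3.
Pro-rata shares before constraints: Garrison Corridor 10,829.2190; Granite Reservoir 7,902.4031; Thornfield Plaza 2,321.9407; Riverside Pavilion 7,443.8686; East Bridge 12,751.1615; Bellamy Interchange 12,341.4072.
Capped: East Bridge ($7,010.00), Bellamy Interchange ($6,290.00); remaining pool $40,290.00 reallocated over remaining lane-miles 292.1.
Redistributed shares: Garrison Corridor 15,310.4759 → $15,310.48; Granite Reservoir 11,172.5094 → $11,172.51; Thornfield Plaza 3,282.7867 → $3,282.79; Riverside Pavilion 10,524.2280 → $10,524.23.
Rounding difference −$0.01 applied to Garrison Corridor → $15,310.47.

Garrison Corridor: $15,310.47; Granite Reservoir: $11,172.51; Thornfield Plaza: $3,282.79; Riverside Pavilion: $10,524.23; East Bridge: $7,010.00; Bellamy Interchange: $6,290.00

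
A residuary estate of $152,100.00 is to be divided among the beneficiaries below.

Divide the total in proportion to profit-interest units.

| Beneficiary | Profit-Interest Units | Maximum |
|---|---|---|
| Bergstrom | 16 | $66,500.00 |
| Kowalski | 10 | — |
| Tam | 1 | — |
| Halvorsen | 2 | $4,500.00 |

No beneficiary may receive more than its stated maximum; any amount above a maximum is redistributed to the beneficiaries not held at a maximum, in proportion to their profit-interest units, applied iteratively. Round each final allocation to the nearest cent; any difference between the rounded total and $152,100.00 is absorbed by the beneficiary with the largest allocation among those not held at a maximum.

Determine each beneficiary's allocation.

Total profit-interest units = 29.
Unconstrained shares: Bergstrom 83,917.2414; Kowalski 52,448.2759; Tam 5,244.8276; Halvorsen 10,489.6552.
Held at cap: Bergstrom ($66,500.00), Halvorsen ($4,500.00); residual $81,100.00 reallocated over remaining profit-interest units 11.
Remaining shares: Kowalski 73,727.2727 → $73,727.27; Tam 7,372.7273 → $7,372.73.

Bergstrom: $66,500.00; Kowalski: $73,727.27; Tam: $7,372.73; Halvorsen: $4,500.00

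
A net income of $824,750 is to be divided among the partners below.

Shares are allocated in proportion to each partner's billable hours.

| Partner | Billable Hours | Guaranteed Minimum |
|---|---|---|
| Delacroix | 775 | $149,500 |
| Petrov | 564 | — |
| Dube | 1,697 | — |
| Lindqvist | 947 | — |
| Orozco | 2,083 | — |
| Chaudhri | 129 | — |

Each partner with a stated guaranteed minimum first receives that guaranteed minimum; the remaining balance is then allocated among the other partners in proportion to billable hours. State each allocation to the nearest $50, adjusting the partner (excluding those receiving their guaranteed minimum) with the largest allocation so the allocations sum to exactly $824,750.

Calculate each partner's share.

Guaranteed amounts: Delacroix $149,500. Residual $675,250.
Residual split over remaining billable hours 5,420: Petrov 70,265.87 → $70,250; Dube 211,420.53 → $211,400; Lindqvist 117,981.87 → $118,000; Orozco 259,510.29 → $259,500; Chaudhri 16,071.45 → $16,050.
Rounding difference +$50 applied to Orozco → $259,550.

Delacroix: $149,500 | Petrov: $70,250 | Dube: $211,400 | Lindqvist: $118,000 | Orozco: $259,550 | Chaudhri: $16,050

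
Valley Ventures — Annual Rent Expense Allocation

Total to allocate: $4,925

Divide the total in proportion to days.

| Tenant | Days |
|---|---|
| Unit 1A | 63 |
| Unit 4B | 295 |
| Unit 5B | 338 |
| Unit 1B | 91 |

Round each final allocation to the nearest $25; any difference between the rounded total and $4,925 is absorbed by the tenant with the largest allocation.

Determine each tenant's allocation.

Unit 1A: $400 · Unit 4B: $1,850 · Unit 5B: $2,100 · Unit 1B: $575

Sum of days: 787.
Unrounded shares: Unit 1A 63/787 × $4,925 = 394.25; Unit 4B 295/787 × $4,925 = 1,846.09; Unit 5B 338/787 × $4,925 = 2,115.18; Unit 1B 91/787 × $4,925 = 569.47.
Rounded to nearest $25: Unit 1A $400; Unit 4B $1,850; Unit 5B $2,125; Unit 1B $575. Sum = $4,950.
Difference $4,925 − $4,950 = −$25 applied to largest allocation (Unit 5B): Unit 5B becomes $2,100.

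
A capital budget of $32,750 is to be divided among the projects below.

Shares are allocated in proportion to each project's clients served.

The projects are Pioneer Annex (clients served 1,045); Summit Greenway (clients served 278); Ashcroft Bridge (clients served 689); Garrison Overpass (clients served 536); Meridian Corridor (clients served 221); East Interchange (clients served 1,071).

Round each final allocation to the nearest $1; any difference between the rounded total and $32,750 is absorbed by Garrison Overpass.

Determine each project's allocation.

Pioneer Annex: $8,912 | Summit Greenway: $2,371 | Ashcroft Bridge: $5,876 | Garrison Overpass: $4,572 | Meridian Corridor: $1,885 | East Interchange: $9,134

Combined clients served = 3,840.
Unrounded shares: Pioneer Annex 1,045/3,840 × $32,750 = 8,912.43; Summit Greenway 278/3,840 × $32,750 = 2,370.96; Ashcroft Bridge 689/3,840 × $32,750 = 5,876.24; Garrison Overpass 536/3,840 × $32,750 = 4,571.35; Meridian Corridor 221/3,840 × $32,750 = 1,884.83; East Interchange 1,071/3,840 × $32,750 = 9,134.18.
After rounding ($1): Pioneer Annex $8,912; Summit Greenway $2,371; Ashcroft Bridge $5,876; Garrison Overpass $4,571; Meridian Corridor $1,885; East Interchange $9,134. Sum = $32,749.
Difference $32,750 − $32,749 = +$1 applied to Garrison Overpass: Garrison Overpass becomes $4,572.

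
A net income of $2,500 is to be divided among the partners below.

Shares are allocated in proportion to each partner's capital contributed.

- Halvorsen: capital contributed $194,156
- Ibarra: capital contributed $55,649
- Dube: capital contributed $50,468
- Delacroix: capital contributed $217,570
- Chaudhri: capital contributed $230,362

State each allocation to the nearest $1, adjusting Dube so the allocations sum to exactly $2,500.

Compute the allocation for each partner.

Halvorsen: $649 | Ibarra: $186 | Dube: $168 | Delacroix: $727 | Chaudhri: $770

Sum of capital contributed: 748,205.
Unrounded shares: Halvorsen 194,156/748,205 × $2,500 = 648.74; Ibarra 55,649/748,205 × $2,500 = 185.94; Dube 50,468/748,205 × $2,500 = 168.63; Delacroix 217,570/748,205 × $2,500 = 726.97; Chaudhri 230,362/748,205 × $2,500 = 769.72.
At nearest $1: Halvorsen $649; Ibarra $186; Dube $169; Delacroix $727; Chaudhri $770. Sum = $2,501.
Difference $2,500 − $2,501 = −$1 applied to Dube: Dube becomes $168.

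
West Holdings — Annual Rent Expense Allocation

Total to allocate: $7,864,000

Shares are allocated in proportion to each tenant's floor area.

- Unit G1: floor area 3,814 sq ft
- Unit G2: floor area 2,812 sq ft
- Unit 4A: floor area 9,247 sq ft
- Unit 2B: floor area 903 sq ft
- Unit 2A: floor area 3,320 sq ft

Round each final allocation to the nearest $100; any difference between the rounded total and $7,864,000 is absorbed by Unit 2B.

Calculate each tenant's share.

Unit G1: $1,492,500; Unit G2: $1,100,400; Unit 4A: $3,618,600; Unit 2B: $353,300; Unit 2A: $1,299,200

Total floor area = 20,096.
Pro-rata amounts: Unit G1 3,814/20,096 × $7,864,000 = 1,492,500.80; Unit G2 2,812/20,096 × $7,864,000 = 1,100,396.50; Unit 4A 9,247/20,096 × $7,864,000 = 3,618,551.35; Unit 2B 903/20,096 × $7,864,000 = 353,363.46; Unit 2A 3,320/20,096 × $7,864,000 = 1,299,187.90.
Rounded to nearest $100: Unit G1 $1,492,500; Unit G2 $1,100,400; Unit 4A $3,618,600; Unit 2B $353,400; Unit 2A $1,299,200. Sum = $7,864,100.
Difference $7,864,000 − $7,864,100 = −$100 applied to Unit 2B: Unit 2B becomes $353,300.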